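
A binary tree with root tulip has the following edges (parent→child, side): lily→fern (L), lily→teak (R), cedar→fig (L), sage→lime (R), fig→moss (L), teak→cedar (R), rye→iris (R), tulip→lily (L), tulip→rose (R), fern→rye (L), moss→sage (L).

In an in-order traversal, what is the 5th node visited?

In-order visits the left subtree, then the node, then the right subtree.
At tulip: go left to lily.
  At lily: go left to fern.
    At fern: go left to rye.
      At rye: no left child.
      Visit rye.
      At rye: go right to iris.
        iris is a leaf — visit iris.
    Visit fern.
    At fern: no right child.
  Visit lily.
  At lily: go right to teak.
    At teak: no left child.
    Visit teak.
    At teak: go right to cedar.
      At cedar: go left to fig.
        At fig: go left to moss.
          At moss: go left to sage.
            At sage: no left child.
            Visit sage.
            At sage: go right to lime.
              lime is a leaf — visit lime.
          Visit moss.
          At moss: no right child.
        Visit fig.
        At fig: no right child.
      Visit cedar.
      At cedar: no right child.
Visit tulip.
At tulip: go right to rose.
  rose is a leaf — visit rose.
Full in-order sequence: rye, iris, fern, lily, teak, sage, lime, moss, fig, cedar, tulip, rose.

teak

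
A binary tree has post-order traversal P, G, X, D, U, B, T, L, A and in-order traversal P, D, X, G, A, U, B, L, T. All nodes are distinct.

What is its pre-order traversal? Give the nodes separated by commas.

A, D, P, X, G, L, B, U, T

The last element of post-order is the root; it splits in-order into left and right subtrees.
Root A: left subtree has 4 nodes {P, D, X, G}, right has 4 {U, B, L, T}.
  Root D: left subtree has 1 node {P}, right has 2 {X, G}.
    Root X: left subtree has 0 nodes { }, right has 1 {G}.
  Root L: left subtree has 2 nodes {U, B}, right has 1 {T}.
    Root B: left subtree has 1 node {U}, right has 0 { }.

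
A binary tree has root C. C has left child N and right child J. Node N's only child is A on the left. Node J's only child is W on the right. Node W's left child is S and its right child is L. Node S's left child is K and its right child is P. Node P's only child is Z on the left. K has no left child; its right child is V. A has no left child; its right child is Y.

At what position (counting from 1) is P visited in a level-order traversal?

Level-order visits nodes level by level from the root, left to right within each level.
Level 0: C
Level 1: N, J
Level 2: A, W
Level 3: Y, S, L
Level 4: K, P
Level 5: V, Z
Full level-order sequence: C, N, J, A, W, Y, S, L, K, P, V, Z.

10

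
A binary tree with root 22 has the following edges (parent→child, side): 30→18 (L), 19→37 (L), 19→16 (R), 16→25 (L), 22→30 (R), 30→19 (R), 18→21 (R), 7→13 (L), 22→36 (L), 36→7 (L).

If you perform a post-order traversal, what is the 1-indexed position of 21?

Post-order visits the left subtree, then the right subtree, then the node.
At 22: go left to 36.
  At 36: go left to 7.
    At 7: go left to 13.
      13 is a leaf — visit 13.
    At 7: no right child.
    Visit 7.
  At 36: no right child.
  Visit 36.
At 22: go right to 30.
  At 30: go left to 18.
    At 18: no left child.
    At 18: go right to 21.
      21 is a leaf — visit 21.
    Visit 18.
  At 30: go right to 19.
    At 19: go left to 37.
      37 is a leaf — visit 37.
    At 19: go right to 16.
      At 16: go left to 25.
        25 is a leaf — visit 25.
      At 16: no right child.
      Visit 16.
    Visit 19.
  Visit 30.
Visit 22.
Full post-order sequence: 13, 7, 36, 21, 18, 37, 25, 16, 19, 30, 22.

4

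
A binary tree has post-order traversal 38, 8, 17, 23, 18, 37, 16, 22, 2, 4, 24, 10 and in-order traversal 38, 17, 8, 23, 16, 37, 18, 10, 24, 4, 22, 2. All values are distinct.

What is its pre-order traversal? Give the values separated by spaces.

10 16 23 17 38 8 37 18 24 4 2 22

The last element of post-order is the root; it splits in-order into left and right subtrees.
Root 10: left subtree has 7 nodes {38, 17, 8, 23, 16, 37, 18}, right has 4 {24, 4, 22, 2}.
  Root 16: left subtree has 4 nodes {38, 17, 8, 23}, right has 2 {37, 18}.
    Root 23: left subtree has 3 nodes {38, 17, 8}, right has 0 { }.
      Root 17: left subtree has 1 node {38}, right has 1 {8}.
    Root 37: left subtree has 0 nodes { }, right has 1 {18}.
  Root 24: left subtree has 0 nodes { }, right has 3 {4, 22, 2}.
    Root 4: left subtree has 0 nodes { }, right has 2 {22, 2}.
      Root 2: left subtree has 1 node {22}, right has 0 { }.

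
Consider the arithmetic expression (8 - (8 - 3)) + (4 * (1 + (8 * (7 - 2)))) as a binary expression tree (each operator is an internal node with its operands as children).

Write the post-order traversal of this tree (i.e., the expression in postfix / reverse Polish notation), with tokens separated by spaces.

8 8 3 - - 4 1 8 7 2 - * + * +

Post-order on an expression tree gives postfix notation: for each operator, emit left operand, right operand, then the operator.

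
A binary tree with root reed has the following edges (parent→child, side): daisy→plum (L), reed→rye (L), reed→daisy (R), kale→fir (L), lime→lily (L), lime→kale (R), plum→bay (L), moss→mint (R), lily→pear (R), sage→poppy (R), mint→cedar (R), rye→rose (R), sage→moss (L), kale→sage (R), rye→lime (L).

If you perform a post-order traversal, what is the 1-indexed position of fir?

Post-order visits the left subtree, then the right subtree, then the node.
At reed: go left to rye.
  At rye: go left to lime.
    At lime: go left to lily.
      At lily: no left child.
      At lily: go right to pear.
        pear is a leaf — visit pear.
      Visit lily.
    At lime: go right to kale.
      At kale: go left to fir.
        fir is a leaf — visit fir.
      At kale: go right to sage.
        At sage: go left to moss.
          At moss: no left child.
          At moss: go right to mint.
            At mint: no left child.
            At mint: go right to cedar.
              cedar is a leaf — visit cedar.
            Visit mint.
          Visit moss.
        At sage: go right to poppy.
          poppy is a leaf — visit poppy.
        Visit sage.
      Visit kale.
    Visit lime.
  At rye: go right to rose.
    rose is a leaf — visit rose.
  Visit rye.
At reed: go right to daisy.
  At daisy: go left to plum.
    At plum: go left to bay.
      bay is a leaf — visit bay.
    At plum: no right child.
    Visit plum.
  At daisy: no right child.
  Visit daisy.
Visit reed.
Full post-order sequence: pear, lily, fir, cedar, mint, moss, poppy, sage, kale, lime, rose, rye, bay, plum, daisy, reed.

3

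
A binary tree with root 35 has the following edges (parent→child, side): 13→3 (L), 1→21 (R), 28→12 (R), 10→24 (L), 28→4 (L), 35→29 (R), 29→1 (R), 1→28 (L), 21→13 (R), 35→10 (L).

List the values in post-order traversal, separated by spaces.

24 10 4 12 28 3 13 21 1 29 35

Post-order visits the left subtree, then the right subtree, then the node.
At 35: go left to 10.
  At 10: go left to 24.
    24 is a leaf — visit 24.
  At 10: no right child.
  Visit 10.
At 35: go right to 29.
  At 29: no left child.
  At 29: go right to 1.
    At 1: go left to 28.
      At 28: go left to 4.
        4 is a leaf — visit 4.
      At 28: go right to 12.
        12 is a leaf — visit 12.
      Visit 28.
    At 1: go right to 21.
      At 21: no left child.
      At 21: go right to 13.
        At 13: go left to 3.
          3 is a leaf — visit 3.
        At 13: no right child.
        Visit 13.
      Visit 21.
    Visit 1.
  Visit 29.
Visit 35.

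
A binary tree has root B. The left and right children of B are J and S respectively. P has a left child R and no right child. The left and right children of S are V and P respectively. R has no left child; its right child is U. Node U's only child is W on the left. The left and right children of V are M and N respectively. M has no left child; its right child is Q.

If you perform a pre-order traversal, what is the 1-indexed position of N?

Pre-order visits the node, then its left subtree, then its right subtree.
Visit B.
At B: go left to J.
  J is a leaf — visit J.
At B: go right to S.
  Visit S.
  At S: go left to V.
    Visit V.
    At V: go left to M.
      Visit M.
      At M: no left child.
      At M: go right to Q.
        Q is a leaf — visit Q.
    At V: go right to N.
      N is a leaf — visit N.
  At S: go right to P.
    Visit P.
    At P: go left to R.
      Visit R.
      At R: no left child.
      At R: go right to U.
        Visit U.
        At U: go left to W.
          W is a leaf — visit W.
        At U: no right child.
    At P: no right child.
Full pre-order sequence: B, J, S, V, M, Q, N, P, R, U, W.

7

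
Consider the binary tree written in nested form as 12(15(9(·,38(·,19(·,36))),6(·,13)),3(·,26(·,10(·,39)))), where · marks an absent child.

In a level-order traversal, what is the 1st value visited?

Level-order visits nodes level by level from the root, left to right within each level.
Level 0: 12
Level 1: 15, 3
Level 2: 9, 6, 26
Level 3: 38, 13, 10
Level 4: 19, 39
Level 5: 36
Full level-order sequence: 12, 15, 3, 9, 6, 26, 38, 13, 10, 19, 39, 36.

12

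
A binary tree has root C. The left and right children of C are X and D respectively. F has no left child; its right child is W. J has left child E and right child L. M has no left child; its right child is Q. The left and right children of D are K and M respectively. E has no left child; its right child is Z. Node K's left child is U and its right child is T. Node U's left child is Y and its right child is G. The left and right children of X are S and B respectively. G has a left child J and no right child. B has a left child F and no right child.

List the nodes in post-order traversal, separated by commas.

S, W, F, B, X, Y, Z, E, L, J, G, U, T, K, Q, M, D, C

Post-order visits the left subtree, then the right subtree, then the node.
At C: go left to X.
  At X: go left to S.
    S is a leaf — visit S.
  At X: go right to B.
    At B: go left to F.
      At F: no left child.
      At F: go right to W.
        W is a leaf — visit W.
      Visit F.
    At B: no right child.
    Visit B.
  Visit X.
At C: go right to D.
  At D: go left to K.
    At K: go left to U.
      At U: go left to Y.
        Y is a leaf — visit Y.
      At U: go right to G.
        At G: go left to J.
          At J: go left to E.
            At E: no left child.
            At E: go right to Z.
              Z is a leaf — visit Z.
            Visit E.
          At J: go right to L.
            L is a leaf — visit L.
          Visit J.
        At G: no right child.
        Visit G.
      Visit U.
    At K: go right to T.
      T is a leaf — visit T.
    Visit K.
  At D: go right to M.
    At M: no left child.
    At M: go right to Q.
      Q is a leaf — visit Q.
    Visit M.
  Visit D.
Visit C.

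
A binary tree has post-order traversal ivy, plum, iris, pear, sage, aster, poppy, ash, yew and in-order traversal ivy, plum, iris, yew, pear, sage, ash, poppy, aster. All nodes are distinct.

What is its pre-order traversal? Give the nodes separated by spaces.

The last element of post-order is the root; it splits in-order into left and right subtrees.
Root yew: left subtree has 3 nodes {ivy, plum, iris}, right has 5 {pear, sage, ash, poppy, aster}.
  Root iris: left subtree has 2 nodes {ivy, plum}, right has 0 { }.
    Root plum: left subtree has 1 node {ivy}, right has 0 { }.
  Root ash: left subtree has 2 nodes {pear, sage}, right has 2 {poppy, aster}.
    Root sage: left subtree has 1 node {pear}, right has 0 { }.
    Root poppy: left subtree has 0 nodes { }, right has 1 {aster}.

yew iris plum ivy ash sage pear poppy aster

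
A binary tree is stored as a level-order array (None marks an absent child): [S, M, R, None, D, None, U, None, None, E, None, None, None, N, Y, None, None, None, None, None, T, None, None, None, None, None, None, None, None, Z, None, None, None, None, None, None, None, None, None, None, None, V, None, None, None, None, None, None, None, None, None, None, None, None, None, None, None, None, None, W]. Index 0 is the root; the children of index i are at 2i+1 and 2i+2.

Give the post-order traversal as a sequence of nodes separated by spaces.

V T E D M N W Z Y U R S

Post-order visits the left subtree, then the right subtree, then the node.
At S: go left to M.
  At M: no left child.
  At M: go right to D.
    At D: go left to E.
      At E: no left child.
      At E: go right to T.
        At T: go left to V.
          V is a leaf — visit V.
        At T: no right child.
        Visit T.
      Visit E.
    At D: no right child.
    Visit D.
  Visit M.
At S: go right to R.
  At R: no left child.
  At R: go right to U.
    At U: go left to N.
      N is a leaf — visit N.
    At U: go right to Y.
      At Y: go left to Z.
        At Z: go left to W.
          W is a leaf — visit W.
        At Z: no right child.
        Visit Z.
      At Y: no right child.
      Visit Y.
    Visit U.
  Visit R.
Visit S.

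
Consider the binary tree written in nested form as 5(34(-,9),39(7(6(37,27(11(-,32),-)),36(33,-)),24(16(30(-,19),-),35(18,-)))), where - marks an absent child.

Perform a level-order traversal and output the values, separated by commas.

5, 34, 39, 9, 7, 24, 6, 36, 16, 35, 37, 27, 33, 30, 18, 11, 19, 32

Level-order visits nodes level by level from the root, left to right within each level.
Level 0: 5
Level 1: 34, 39
Level 2: 9, 7, 24
Level 3: 6, 36, 16, 35
Level 4: 37, 27, 33, 30, 18
Level 5: 11, 19
Level 6: 32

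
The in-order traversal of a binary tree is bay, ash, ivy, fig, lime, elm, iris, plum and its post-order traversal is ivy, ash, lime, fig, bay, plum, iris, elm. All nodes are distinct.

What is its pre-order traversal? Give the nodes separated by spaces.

elm bay fig ash ivy lime iris plum

The last element of post-order is the root; it splits in-order into left and right subtrees.
Root elm: left subtree has 5 nodes {bay, ash, ivy, fig, lime}, right has 2 {iris, plum}.
  Root bay: left subtree has 0 nodes { }, right has 4 {ash, ivy, fig, lime}.
    Root fig: left subtree has 2 nodes {ash, ivy}, right has 1 {lime}.
      Root ash: left subtree has 0 nodes { }, right has 1 {ivy}.
  Root iris: left subtree has 0 nodes { }, right has 1 {plum}.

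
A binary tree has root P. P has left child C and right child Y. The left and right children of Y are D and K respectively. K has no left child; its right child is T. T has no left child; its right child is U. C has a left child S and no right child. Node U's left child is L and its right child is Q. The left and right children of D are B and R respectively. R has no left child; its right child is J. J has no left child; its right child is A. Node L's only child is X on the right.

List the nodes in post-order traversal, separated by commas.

Post-order visits the left subtree, then the right subtree, then the node.
At P: go left to C.
  At C: go left to S.
    S is a leaf — visit S.
  At C: no right child.
  Visit C.
At P: go right to Y.
  At Y: go left to D.
    At D: go left to B.
      B is a leaf — visit B.
    At D: go right to R.
      At R: no left child.
      At R: go right to J.
        At J: no left child.
        At J: go right to A.
          A is a leaf — visit A.
        Visit J.
      Visit R.
    Visit D.
  At Y: go right to K.
    At K: no left child.
    At K: go right to T.
      At T: no left child.
      At T: go right to U.
        At U: go left to L.
          At L: no left child.
          At L: go right to X.
            X is a leaf — visit X.
          Visit L.
        At U: go right to Q.
          Q is a leaf — visit Q.
        Visit U.
      Visit T.
    Visit K.
  Visit Y.
Visit P.

S, C, B, A, J, R, D, X, L, Q, U, T, K, Y, P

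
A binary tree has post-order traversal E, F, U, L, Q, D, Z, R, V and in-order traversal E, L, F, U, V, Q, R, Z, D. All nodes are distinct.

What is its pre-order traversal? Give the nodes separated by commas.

The last element of post-order is the root; it splits in-order into left and right subtrees.
Root V: left subtree has 4 nodes {E, L, F, U}, right has 4 {Q, R, Z, D}.
  Root L: left subtree has 1 node {E}, right has 2 {F, U}.
    Root U: left subtree has 1 node {F}, right has 0 { }.
  Root R: left subtree has 1 node {Q}, right has 2 {Z, D}.
    Root Z: left subtree has 0 nodes { }, right has 1 {D}.

V, L, E, U, F, R, Q, Z, D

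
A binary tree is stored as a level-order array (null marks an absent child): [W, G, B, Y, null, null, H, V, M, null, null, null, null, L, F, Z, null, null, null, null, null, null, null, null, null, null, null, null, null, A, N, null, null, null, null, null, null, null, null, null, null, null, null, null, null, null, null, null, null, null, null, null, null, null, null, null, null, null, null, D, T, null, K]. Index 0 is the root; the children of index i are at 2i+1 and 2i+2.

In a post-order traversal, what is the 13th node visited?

Post-order visits the left subtree, then the right subtree, then the node.
At W: go left to G.
  At G: go left to Y.
    At Y: go left to V.
      At V: go left to Z.
        Z is a leaf — visit Z.
      At V: no right child.
      Visit V.
    At Y: go right to M.
      M is a leaf — visit M.
    Visit Y.
  At G: no right child.
  Visit G.
At W: go right to B.
  At B: no left child.
  At B: go right to H.
    At H: go left to L.
      L is a leaf — visit L.
    At H: go right to F.
      At F: go left to A.
        At A: go left to D.
          D is a leaf — visit D.
        At A: go right to T.
          T is a leaf — visit T.
        Visit A.
      At F: go right to N.
        At N: no left child.
        At N: go right to K.
          K is a leaf — visit K.
        Visit N.
      Visit F.
    Visit H.
  Visit B.
Visit W.
Full post-order sequence: Z, V, M, Y, G, L, D, T, A, K, N, F, H, B, W.

H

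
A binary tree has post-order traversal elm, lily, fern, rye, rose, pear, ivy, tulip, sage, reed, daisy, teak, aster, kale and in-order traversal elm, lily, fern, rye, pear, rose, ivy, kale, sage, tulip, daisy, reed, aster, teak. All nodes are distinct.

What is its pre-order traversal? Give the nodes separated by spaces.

kale ivy pear rye fern lily elm rose aster daisy sage tulip reed teak

The last element of post-order is the root; it splits in-order into left and right subtrees.
Root kale: left subtree has 7 nodes {elm, lily, fern, rye, pear, rose, ivy}, right has 6 {sage, tulip, daisy, reed, aster, teak}.
  Root ivy: left subtree has 6 nodes {elm, lily, fern, rye, pear, rose}, right has 0 { }.
    Root pear: left subtree has 4 nodes {elm, lily, fern, rye}, right has 1 {rose}.
      Root rye: left subtree has 3 nodes {elm, lily, fern}, right has 0 { }.
        Root fern: left subtree has 2 nodes {elm, lily}, right has 0 { }.
          Root lily: left subtree has 1 node {elm}, right has 0 { }.
  Root aster: left subtree has 4 nodes {sage, tulip, daisy, reed}, right has 1 {teak}.
    Root daisy: left subtree has 2 nodes {sage, tulip}, right has 1 {reed}.
      Root sage: left subtree has 0 nodes { }, right has 1 {tulip}.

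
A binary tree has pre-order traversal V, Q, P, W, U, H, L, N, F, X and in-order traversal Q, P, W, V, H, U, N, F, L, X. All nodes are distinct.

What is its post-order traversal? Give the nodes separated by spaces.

The first element of pre-order is the root; it splits in-order into left and right subtrees.
Root V: left subtree has 3 nodes {Q, P, W}, right has 6 {H, U, N, F, L, X}.
  Root Q: left subtree has 0 nodes { }, right has 2 {P, W}.
    Root P: left subtree has 0 nodes { }, right has 1 {W}.
  Root U: left subtree has 1 node {H}, right has 4 {N, F, L, X}.
    Root L: left subtree has 2 nodes {N, F}, right has 1 {X}.
      Root N: left subtree has 0 nodes { }, right has 1 {F}.

W P Q H F N X L U V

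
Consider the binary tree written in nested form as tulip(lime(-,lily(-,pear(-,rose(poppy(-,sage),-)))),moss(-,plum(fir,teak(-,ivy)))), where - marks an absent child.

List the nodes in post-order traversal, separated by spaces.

sage poppy rose pear lily lime fir ivy teak plum moss tulip

Post-order visits the left subtree, then the right subtree, then the node.
At tulip: go left to lime.
  At lime: no left child.
  At lime: go right to lily.
    At lily: no left child.
    At lily: go right to pear.
      At pear: no left child.
      At pear: go right to rose.
        At rose: go left to poppy.
          At poppy: no left child.
          At poppy: go right to sage.
            sage is a leaf — visit sage.
          Visit poppy.
        At rose: no right child.
        Visit rose.
      Visit pear.
    Visit lily.
  Visit lime.
At tulip: go right to moss.
  At moss: no left child.
  At moss: go right to plum.
    At plum: go left to fir.
      fir is a leaf — visit fir.
    At plum: go right to teak.
      At teak: no left child.
      At teak: go right to ivy.
        ivy is a leaf — visit ivy.
      Visit teak.
    Visit plum.
  Visit moss.
Visit tulip.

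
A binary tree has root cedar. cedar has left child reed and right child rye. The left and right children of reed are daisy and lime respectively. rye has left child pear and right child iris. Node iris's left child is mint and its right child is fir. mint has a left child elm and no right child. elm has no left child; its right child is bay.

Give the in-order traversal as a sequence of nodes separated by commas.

daisy, reed, lime, cedar, pear, rye, elm, bay, mint, iris, fir

In-order visits the left subtree, then the node, then the right subtree.
At cedar: go left to reed.
  At reed: go left to daisy.
    daisy is a leaf — visit daisy.
  Visit reed.
  At reed: go right to lime.
    lime is a leaf — visit lime.
Visit cedar.
At cedar: go right to rye.
  At rye: go left to pear.
    pear is a leaf — visit pear.
  Visit rye.
  At rye: go right to iris.
    At iris: go left to mint.
      At mint: go left to elm.
        At elm: no left child.
        Visit elm.
        At elm: go right to bay.
          bay is a leaf — visit bay.
      Visit mint.
      At mint: no right child.
    Visit iris.
    At iris: go right to fir.
      fir is a leaf — visit fir.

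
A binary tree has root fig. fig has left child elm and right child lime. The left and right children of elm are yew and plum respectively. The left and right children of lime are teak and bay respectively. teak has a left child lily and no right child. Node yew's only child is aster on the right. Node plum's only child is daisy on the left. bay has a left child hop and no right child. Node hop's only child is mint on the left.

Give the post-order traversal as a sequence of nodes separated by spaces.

aster yew daisy plum elm lily teak mint hop bay lime fig

Post-order visits the left subtree, then the right subtree, then the node.
At fig: go left to elm.
  At elm: go left to yew.
    At yew: no left child.
    At yew: go right to aster.
      aster is a leaf — visit aster.
    Visit yew.
  At elm: go right to plum.
    At plum: go left to daisy.
      daisy is a leaf — visit daisy.
    At plum: no right child.
    Visit plum.
  Visit elm.
At fig: go right to lime.
  At lime: go left to teak.
    At teak: go left to lily.
      lily is a leaf — visit lily.
    At teak: no right child.
    Visit teak.
  At lime: go right to bay.
    At bay: go left to hop.
      At hop: go left to mint.
        mint is a leaf — visit mint.
      At hop: no right child.
      Visit hop.
    At bay: no right child.
    Visit bay.
  Visit lime.
Visit fig.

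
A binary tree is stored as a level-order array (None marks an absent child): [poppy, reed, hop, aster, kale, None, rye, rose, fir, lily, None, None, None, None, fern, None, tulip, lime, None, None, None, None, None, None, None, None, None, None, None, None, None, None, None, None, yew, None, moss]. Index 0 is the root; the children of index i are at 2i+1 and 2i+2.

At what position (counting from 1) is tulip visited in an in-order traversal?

In-order visits the left subtree, then the node, then the right subtree.
At poppy: go left to reed.
  At reed: go left to aster.
    At aster: go left to rose.
      At rose: no left child.
      Visit rose.
      At rose: go right to tulip.
        At tulip: no left child.
        Visit tulip.
        At tulip: go right to yew.
          yew is a leaf — visit yew.
    Visit aster.
    At aster: go right to fir.
      At fir: go left to lime.
        At lime: no left child.
        Visit lime.
        At lime: go right to moss.
          moss is a leaf — visit moss.
      Visit fir.
      At fir: no right child.
  Visit reed.
  At reed: go right to kale.
    At kale: go left to lily.
      lily is a leaf — visit lily.
    Visit kale.
    At kale: no right child.
Visit poppy.
At poppy: go right to hop.
  At hop: no left child.
  Visit hop.
  At hop: go right to rye.
    At rye: no left child.
    Visit rye.
    At rye: go right to fern.
      fern is a leaf — visit fern.
Full in-order sequence: rose, tulip, yew, aster, lime, moss, fir, reed, lily, kale, poppy, hop, rye, fern.

2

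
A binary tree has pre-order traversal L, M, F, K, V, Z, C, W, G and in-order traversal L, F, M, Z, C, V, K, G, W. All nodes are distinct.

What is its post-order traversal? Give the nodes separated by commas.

F, C, Z, V, G, W, K, M, L

The first element of pre-order is the root; it splits in-order into left and right subtrees.
Root L: left subtree has 0 nodes { }, right has 8 {F, M, Z, C, V, K, G, W}.
  Root M: left subtree has 1 node {F}, right has 6 {Z, C, V, K, G, W}.
    Root K: left subtree has 3 nodes {Z, C, V}, right has 2 {G, W}.
      Root V: left subtree has 2 nodes {Z, C}, right has 0 { }.
        Root Z: left subtree has 0 nodes { }, right has 1 {C}.
      Root W: left subtree has 1 node {G}, right has 0 { }.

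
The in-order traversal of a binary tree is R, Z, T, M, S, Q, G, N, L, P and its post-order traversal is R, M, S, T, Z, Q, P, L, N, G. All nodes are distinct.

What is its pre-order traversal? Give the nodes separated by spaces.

G Q Z R T S M N L P

The last element of post-order is the root; it splits in-order into left and right subtrees.
Root G: left subtree has 6 nodes {R, Z, T, M, S, Q}, right has 3 {N, L, P}.
  Root Q: left subtree has 5 nodes {R, Z, T, M, S}, right has 0 { }.
    Root Z: left subtree has 1 node {R}, right has 3 {T, M, S}.
      Root T: left subtree has 0 nodes { }, right has 2 {M, S}.
        Root S: left subtree has 1 node {M}, right has 0 { }.
  Root N: left subtree has 0 nodes { }, right has 2 {L, P}.
    Root L: left subtree has 0 nodes { }, right has 1 {P}.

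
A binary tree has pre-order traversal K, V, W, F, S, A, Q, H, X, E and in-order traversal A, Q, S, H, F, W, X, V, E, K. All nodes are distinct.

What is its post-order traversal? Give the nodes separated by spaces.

Q A H S F X W E V K

The first element of pre-order is the root; it splits in-order into left and right subtrees.
Root K: left subtree has 9 nodes {A, Q, S, H, F, W, X, V, E}, right has 0 { }.
  Root V: left subtree has 7 nodes {A, Q, S, H, F, W, X}, right has 1 {E}.
    Root W: left subtree has 5 nodes {A, Q, S, H, F}, right has 1 {X}.
      Root F: left subtree has 4 nodes {A, Q, S, H}, right has 0 { }.
        Root S: left subtree has 2 nodes {A, Q}, right has 1 {H}.
          Root A: left subtree has 0 nodes { }, right has 1 {Q}.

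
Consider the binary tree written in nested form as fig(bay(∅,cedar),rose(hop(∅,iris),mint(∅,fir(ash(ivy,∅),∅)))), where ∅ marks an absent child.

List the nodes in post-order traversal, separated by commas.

cedar, bay, iris, hop, ivy, ash, fir, mint, rose, fig

Post-order visits the left subtree, then the right subtree, then the node.
At fig: go left to bay.
  At bay: no left child.
  At bay: go right to cedar.
    cedar is a leaf — visit cedar.
  Visit bay.
At fig: go right to rose.
  At rose: go left to hop.
    At hop: no left child.
    At hop: go right to iris.
      iris is a leaf — visit iris.
    Visit hop.
  At rose: go right to mint.
    At mint: no left child.
    At mint: go right to fir.
      At fir: go left to ash.
        At ash: go left to ivy.
          ivy is a leaf — visit ivy.
        At ash: no right child.
        Visit ash.
      At fir: no right child.
      Visit fir.
    Visit mint.
  Visit rose.
Visit fig.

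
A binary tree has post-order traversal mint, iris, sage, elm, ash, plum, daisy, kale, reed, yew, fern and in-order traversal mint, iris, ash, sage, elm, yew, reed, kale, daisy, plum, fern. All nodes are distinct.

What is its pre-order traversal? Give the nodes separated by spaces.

fern yew ash iris mint elm sage reed kale daisy plum

The last element of post-order is the root; it splits in-order into left and right subtrees.
Root fern: left subtree has 10 nodes {mint, iris, ash, sage, elm, yew, reed, kale, daisy, plum}, right has 0 { }.
  Root yew: left subtree has 5 nodes {mint, iris, ash, sage, elm}, right has 4 {reed, kale, daisy, plum}.
    Root ash: left subtree has 2 nodes {mint, iris}, right has 2 {sage, elm}.
      Root iris: left subtree has 1 node {mint}, right has 0 { }.
      Root elm: left subtree has 1 node {sage}, right has 0 { }.
    Root reed: left subtree has 0 nodes { }, right has 3 {kale, daisy, plum}.
      Root kale: left subtree has 0 nodes { }, right has 2 {daisy, plum}.
        Root daisy: left subtree has 0 nodes { }, right has 1 {plum}.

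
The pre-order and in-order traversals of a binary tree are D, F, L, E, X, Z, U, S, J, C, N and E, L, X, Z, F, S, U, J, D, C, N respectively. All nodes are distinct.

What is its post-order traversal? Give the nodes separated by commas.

The first element of pre-order is the root; it splits in-order into left and right subtrees.
Root D: left subtree has 8 nodes {E, L, X, Z, F, S, U, J}, right has 2 {C, N}.
  Root F: left subtree has 4 nodes {E, L, X, Z}, right has 3 {S, U, J}.
    Root L: left subtree has 1 node {E}, right has 2 {X, Z}.
      Root X: left subtree has 0 nodes { }, right has 1 {Z}.
    Root U: left subtree has 1 node {S}, right has 1 {J}.
  Root C: left subtree has 0 nodes { }, right has 1 {N}.

E, Z, X, L, S, J, U, F, N, C, D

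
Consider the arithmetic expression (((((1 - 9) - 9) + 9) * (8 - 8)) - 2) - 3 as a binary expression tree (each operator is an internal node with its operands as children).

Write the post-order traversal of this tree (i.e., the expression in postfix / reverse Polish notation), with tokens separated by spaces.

1 9 - 9 - 9 + 8 8 - * 2 - 3 -

Post-order on an expression tree gives postfix notation: for each operator, emit left operand, right operand, then the operator.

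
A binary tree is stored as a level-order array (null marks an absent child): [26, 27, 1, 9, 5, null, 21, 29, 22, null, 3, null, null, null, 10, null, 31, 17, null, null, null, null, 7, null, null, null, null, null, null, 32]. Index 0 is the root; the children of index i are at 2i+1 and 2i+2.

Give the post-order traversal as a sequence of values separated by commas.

31, 29, 17, 22, 9, 7, 3, 5, 27, 32, 10, 21, 1, 26

Post-order visits the left subtree, then the right subtree, then the node.
At 26: go left to 27.
  At 27: go left to 9.
    At 9: go left to 29.
      At 29: no left child.
      At 29: go right to 31.
        31 is a leaf — visit 31.
      Visit 29.
    At 9: go right to 22.
      At 22: go left to 17.
        17 is a leaf — visit 17.
      At 22: no right child.
      Visit 22.
    Visit 9.
  At 27: go right to 5.
    At 5: no left child.
    At 5: go right to 3.
      At 3: no left child.
      At 3: go right to 7.
        7 is a leaf — visit 7.
      Visit 3.
    Visit 5.
  Visit 27.
At 26: go right to 1.
  At 1: no left child.
  At 1: go right to 21.
    At 21: no left child.
    At 21: go right to 10.
      At 10: go left to 32.
        32 is a leaf — visit 32.
      At 10: no right child.
      Visit 10.
    Visit 21.
  Visit 1.
Visit 26.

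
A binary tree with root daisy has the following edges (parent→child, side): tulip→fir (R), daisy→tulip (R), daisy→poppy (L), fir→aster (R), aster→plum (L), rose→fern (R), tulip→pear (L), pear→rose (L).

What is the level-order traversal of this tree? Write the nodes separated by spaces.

Level-order visits nodes level by level from the root, left to right within each level.
Level 0: daisy
Level 1: poppy, tulip
Level 2: pear, fir
Level 3: rose, aster
Level 4: fern, plum

daisy poppy tulip pear fir rose aster fern plum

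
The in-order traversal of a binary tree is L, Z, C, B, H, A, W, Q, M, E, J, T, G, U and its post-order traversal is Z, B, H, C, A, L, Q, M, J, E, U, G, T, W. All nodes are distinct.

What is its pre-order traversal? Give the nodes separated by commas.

W, L, A, C, Z, H, B, T, E, M, Q, J, G, U

The last element of post-order is the root; it splits in-order into left and right subtrees.
Root W: left subtree has 6 nodes {L, Z, C, B, H, A}, right has 7 {Q, M, E, J, T, G, U}.
  Root L: left subtree has 0 nodes { }, right has 5 {Z, C, B, H, A}.
    Root A: left subtree has 4 nodes {Z, C, B, H}, right has 0 { }.
      Root C: left subtree has 1 node {Z}, right has 2 {B, H}.
        Root H: left subtree has 1 node {B}, right has 0 { }.
  Root T: left subtree has 4 nodes {Q, M, E, J}, right has 2 {G, U}.
    Root E: left subtree has 2 nodes {Q, M}, right has 1 {J}.
      Root M: left subtree has 1 node {Q}, right has 0 { }.
    Root G: left subtree has 0 nodes { }, right has 1 {U}.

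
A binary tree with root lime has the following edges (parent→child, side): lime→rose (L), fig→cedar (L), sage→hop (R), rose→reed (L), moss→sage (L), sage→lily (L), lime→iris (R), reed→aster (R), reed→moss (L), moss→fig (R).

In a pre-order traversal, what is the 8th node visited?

fig

Pre-order visits the node, then its left subtree, then its right subtree.
Visit lime.
At lime: go left to rose.
  Visit rose.
  At rose: go left to reed.
    Visit reed.
    At reed: go left to moss.
      Visit moss.
      At moss: go left to sage.
        Visit sage.
        At sage: go left to lily.
          lily is a leaf — visit lily.
        At sage: go right to hop.
          hop is a leaf — visit hop.
      At moss: go right to fig.
        Visit fig.
        At fig: go left to cedar.
          cedar is a leaf — visit cedar.
        At fig: no right child.
    At reed: go right to aster.
      aster is a leaf — visit aster.
  At rose: no right child.
At lime: go right to iris.
  iris is a leaf — visit iris.
Full pre-order sequence: lime, rose, reed, moss, sage, lily, hop, fig, cedar, aster, iris.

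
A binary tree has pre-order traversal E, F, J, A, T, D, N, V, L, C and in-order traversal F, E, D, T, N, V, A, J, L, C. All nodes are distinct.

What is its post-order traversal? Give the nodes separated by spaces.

The first element of pre-order is the root; it splits in-order into left and right subtrees.
Root E: left subtree has 1 node {F}, right has 8 {D, T, N, V, A, J, L, C}.
  Root J: left subtree has 5 nodes {D, T, N, V, A}, right has 2 {L, C}.
    Root A: left subtree has 4 nodes {D, T, N, V}, right has 0 { }.
      Root T: left subtree has 1 node {D}, right has 2 {N, V}.
        Root N: left subtree has 0 nodes { }, right has 1 {V}.
    Root L: left subtree has 0 nodes { }, right has 1 {C}.

F D V N T A C L J E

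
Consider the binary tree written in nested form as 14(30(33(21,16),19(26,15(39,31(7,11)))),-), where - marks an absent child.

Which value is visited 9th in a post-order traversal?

Post-order visits the left subtree, then the right subtree, then the node.
At 14: go left to 30.
  At 30: go left to 33.
    At 33: go left to 21.
      21 is a leaf — visit 21.
    At 33: go right to 16.
      16 is a leaf — visit 16.
    Visit 33.
  At 30: go right to 19.
    At 19: go left to 26.
      26 is a leaf — visit 26.
    At 19: go right to 15.
      At 15: go left to 39.
        39 is a leaf — visit 39.
      At 15: go right to 31.
        At 31: go left to 7.
          7 is a leaf — visit 7.
        At 31: go right to 11.
          11 is a leaf — visit 11.
        Visit 31.
      Visit 15.
    Visit 19.
  Visit 30.
At 14: no right child.
Visit 14.
Full post-order sequence: 21, 16, 33, 26, 39, 7, 11, 31, 15, 19, 30, 14.

15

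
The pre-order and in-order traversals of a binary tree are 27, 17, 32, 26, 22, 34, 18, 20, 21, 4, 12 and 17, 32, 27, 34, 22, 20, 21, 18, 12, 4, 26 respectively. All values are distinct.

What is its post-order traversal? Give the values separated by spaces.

32 17 34 21 20 12 4 18 22 26 27

The first element of pre-order is the root; it splits in-order into left and right subtrees.
Root 27: left subtree has 2 nodes {17, 32}, right has 8 {34, 22, 20, 21, 18, 12, 4, 26}.
  Root 17: left subtree has 0 nodes { }, right has 1 {32}.
  Root 26: left subtree has 7 nodes {34, 22, 20, 21, 18, 12, 4}, right has 0 { }.
    Root 22: left subtree has 1 node {34}, right has 5 {20, 21, 18, 12, 4}.
      Root 18: left subtree has 2 nodes {20, 21}, right has 2 {12, 4}.
        Root 20: left subtree has 0 nodes { }, right has 1 {21}.
        Root 4: left subtree has 1 node {12}, right has 0 { }.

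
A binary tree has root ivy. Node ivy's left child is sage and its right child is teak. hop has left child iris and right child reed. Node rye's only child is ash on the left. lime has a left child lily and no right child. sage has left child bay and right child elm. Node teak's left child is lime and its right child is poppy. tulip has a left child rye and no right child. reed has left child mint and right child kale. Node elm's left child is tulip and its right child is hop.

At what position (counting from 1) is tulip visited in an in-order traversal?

In-order visits the left subtree, then the node, then the right subtree.
At ivy: go left to sage.
  At sage: go left to bay.
    bay is a leaf — visit bay.
  Visit sage.
  At sage: go right to elm.
    At elm: go left to tulip.
      At tulip: go left to rye.
        At rye: go left to ash.
          ash is a leaf — visit ash.
        Visit rye.
        At rye: no right child.
      Visit tulip.
      At tulip: no right child.
    Visit elm.
    At elm: go right to hop.
      At hop: go left to iris.
        iris is a leaf — visit iris.
      Visit hop.
      At hop: go right to reed.
        At reed: go left to mint.
          mint is a leaf — visit mint.
        Visit reed.
        At reed: go right to kale.
          kale is a leaf — visit kale.
Visit ivy.
At ivy: go right to teak.
  At teak: go left to lime.
    At lime: go left to lily.
      lily is a leaf — visit lily.
    Visit lime.
    At lime: no right child.
  Visit teak.
  At teak: go right to poppy.
    poppy is a leaf — visit poppy.
Full in-order sequence: bay, sage, ash, rye, tulip, elm, iris, hop, mint, reed, kale, ivy, lily, lime, teak, poppy.

5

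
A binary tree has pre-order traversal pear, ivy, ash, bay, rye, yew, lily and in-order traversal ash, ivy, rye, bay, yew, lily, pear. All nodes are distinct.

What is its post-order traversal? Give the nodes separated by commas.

ash, rye, lily, yew, bay, ivy, pear

The first element of pre-order is the root; it splits in-order into left and right subtrees.
Root pear: left subtree has 6 nodes {ash, ivy, rye, bay, yew, lily}, right has 0 { }.
  Root ivy: left subtree has 1 node {ash}, right has 4 {rye, bay, yew, lily}.
    Root bay: left subtree has 1 node {rye}, right has 2 {yew, lily}.
      Root yew: left subtree has 0 nodes { }, right has 1 {lily}.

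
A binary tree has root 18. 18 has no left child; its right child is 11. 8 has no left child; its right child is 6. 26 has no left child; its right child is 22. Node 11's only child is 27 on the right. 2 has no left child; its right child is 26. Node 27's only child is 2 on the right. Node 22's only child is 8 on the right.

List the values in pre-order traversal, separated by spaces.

Pre-order visits the node, then its left subtree, then its right subtree.
Visit 18.
At 18: no left child.
At 18: go right to 11.
  Visit 11.
  At 11: no left child.
  At 11: go right to 27.
    Visit 27.
    At 27: no left child.
    At 27: go right to 2.
      Visit 2.
      At 2: no left child.
      At 2: go right to 26.
        Visit 26.
        At 26: no left child.
        At 26: go right to 22.
          Visit 22.
          At 22: no left child.
          At 22: go right to 8.
            Visit 8.
            At 8: no left child.
            At 8: go right to 6.
              6 is a leaf — visit 6.

18 11 27 2 26 22 8 6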